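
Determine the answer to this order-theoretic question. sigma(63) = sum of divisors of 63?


sigma(n) = sum of divisors.
Divisors of 63: [1, 3, 7, 9, 21, 63]
Sum = 104


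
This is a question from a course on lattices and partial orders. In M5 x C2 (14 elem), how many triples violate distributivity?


Distributive law: a ^ (b v c) = (a ^ b) v (a ^ c).
Check all 14^3 = 2744 ordered triples (a,b,c).
  e.g. a=(a1,0), b=(a2,0), c=(a3,0): lhs=(a1,0) != rhs=(0,0)
  e.g. a=(a1,0), b=(a2,0), c=(a3,1): lhs=(a1,0) != rhs=(0,0)
Total violating triples: 480


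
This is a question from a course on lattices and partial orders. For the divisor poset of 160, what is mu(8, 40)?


In a divisor lattice, mu(a,b) = mu(b/a) where mu is the classical Mobius function.
b/a = 40/8 = 5
Prime factorization of 5: primes [5]
5 is squarefree with 1 prime factor(s), so mu(5) = (-1)^1 = -1


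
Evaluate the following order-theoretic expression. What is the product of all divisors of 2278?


Divisors of 2278: [1, 2, 17, 34, 67, 134, 1139, 2278]
Product = n^(d(n)/2) = 2278^(8/2)
Product = 26928668432656


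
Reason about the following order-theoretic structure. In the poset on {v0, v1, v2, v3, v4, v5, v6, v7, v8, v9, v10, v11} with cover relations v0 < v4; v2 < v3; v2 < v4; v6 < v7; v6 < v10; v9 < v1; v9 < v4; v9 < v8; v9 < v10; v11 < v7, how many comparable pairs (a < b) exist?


A comparable pair {a,b} has a < b or b < a in the order.
Count unordered pairs where one element is strictly below the other.
Examples: {v0,v4}, {v1,v9}, {v2,v3}, {v2,v4}, ...
Total comparable pairs: 10


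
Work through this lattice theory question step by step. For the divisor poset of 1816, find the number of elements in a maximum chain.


A chain is a totally ordered subset; we count the number of elements in a maximum chain.
Compute, for each element x, the size of the longest chain ending at x:
  1: 1
  2: 2
  227: 2
  4: 3
  8: 4
  454: 3
  ...
A maximum chain: 1 < 2 < 4 < 8 < 1816
Number of elements in the longest chain: 5


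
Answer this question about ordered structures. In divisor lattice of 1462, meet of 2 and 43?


In a divisor lattice, meet = gcd (greatest common divisor).
By Euclidean algorithm or factoring: gcd(2,43) = 1


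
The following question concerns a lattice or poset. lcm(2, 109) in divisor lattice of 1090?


Join=lcm.
gcd(2,109)=1
lcm=218


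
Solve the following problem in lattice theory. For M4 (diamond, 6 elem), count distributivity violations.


Distributive law: a ^ (b v c) = (a ^ b) v (a ^ c).
Check all 6^3 = 216 ordered triples (a,b,c).
  e.g. a=a1, b=a2, c=a3: lhs=a1 != rhs=0
  e.g. a=a1, b=a2, c=a4: lhs=a1 != rhs=0
Total violating triples: 24


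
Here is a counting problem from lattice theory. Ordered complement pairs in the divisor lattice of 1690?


Complement pair (a,b): a meet b = bottom, a join b = top.
Here: gcd(a,b)=1 and lcm(a,b)=1690, i.e. a*b=1690 with a,b coprime.
Pairs found: (1,1690), (2,845), (5,338), (10,169), ... (4 more)
Total ordered pairs: 8


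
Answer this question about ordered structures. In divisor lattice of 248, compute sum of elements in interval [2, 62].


Interval [2,62] in divisors of 248: [2, 62]
Sum = 64


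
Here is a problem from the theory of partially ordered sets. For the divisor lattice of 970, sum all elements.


sigma(n) = sum of divisors.
Divisors of 970: [1, 2, 5, 10, 97, 194, 485, 970]
Sum = 1764


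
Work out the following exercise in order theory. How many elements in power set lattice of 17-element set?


Power set = 2^n.
2^17 = 131072


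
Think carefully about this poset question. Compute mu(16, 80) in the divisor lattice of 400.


In a divisor lattice, mu(a,b) = mu(b/a) where mu is the classical Mobius function.
b/a = 80/16 = 5
Prime factorization of 5: primes [5]
5 is squarefree with 1 prime factor(s), so mu(5) = (-1)^1 = -1


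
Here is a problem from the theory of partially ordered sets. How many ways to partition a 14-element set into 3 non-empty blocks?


S(n,k) = k*S(n-1,k) + S(n-1,k-1).
S(13,3) = 261625, S(13,2) = 4095
S(14,3) = 3*261625 + 4095 = 784875 + 4095
S(14,3) = 788970


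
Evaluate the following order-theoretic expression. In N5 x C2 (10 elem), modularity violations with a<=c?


Modular law: if a <= c then a v (b ^ c) = (a v b) ^ c.
Check all triples (a,b,c) with a <= c among 10 elements.
  e.g. a=(a,0), b=(c,0), c=(b,0): lhs=(a,0) != rhs=(b,0)
  e.g. a=(a,0), b=(c,1), c=(b,0): lhs=(a,0) != rhs=(b,0)
Total violating triples: 6


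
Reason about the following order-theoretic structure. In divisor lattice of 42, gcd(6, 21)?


Meet=gcd.
gcd(6,21)=3


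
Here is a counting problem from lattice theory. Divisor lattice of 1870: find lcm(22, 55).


In a divisor lattice, join = lcm (least common multiple).
gcd(22,55) = 11
lcm(22,55) = 22*55/gcd = 1210/11 = 110


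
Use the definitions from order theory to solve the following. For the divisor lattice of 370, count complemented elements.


An element a is complemented if some b has a meet b = bottom, a join b = top.
a is complemented iff gcd(a, n/a)=1, i.e. a is a unitary divisor of 370.
Complemented elements: 1, 2, 5, 10, 37, 74, ... (2 more)
Count: 8


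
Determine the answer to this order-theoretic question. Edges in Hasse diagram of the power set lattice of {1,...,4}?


A cover relation a -< b holds when a < b with no c strictly between.
Cover relations:
  {} -< {1}
  {} -< {2}
  {} -< {3}
  {} -< {4}
  {1} -< {1,2}
  {1} -< {1,3}
  {1} -< {1,4}
  {2} -< {1,2}
  ...24 more
Total: 32


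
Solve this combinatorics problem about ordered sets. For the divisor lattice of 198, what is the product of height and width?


Height = length of longest chain minus 1; width = size of largest antichain.
A maximum chain: 1 | 11 | 33 | 99 | 198  (height 4).
A maximum antichain: {6, 9, 22, 33}  (width 4).
Product = 4 * 4 = 16


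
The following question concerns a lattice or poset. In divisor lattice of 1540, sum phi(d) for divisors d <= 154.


Divisors of 1540 up to 154: [1, 2, 4, 5, 7, 10, 11, 14, 20, 22, 28, 35, 44, 55, 70, 77, 110, 140, 154]
phi values: [1, 1, 2, 4, 6, 4, 10, 6, 8, 10, 12, 24, 20, 40, 24, 60, 40, 48, 60]
Sum = 380


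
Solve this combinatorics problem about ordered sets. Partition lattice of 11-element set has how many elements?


B(n) = number of set partitions of an n-element set.
B(n) satisfies the recurrence: B(n+1) = sum_k C(n,k)*B(k).
B(11) = 678570


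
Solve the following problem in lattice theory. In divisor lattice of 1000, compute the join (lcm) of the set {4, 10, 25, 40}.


In a divisor lattice, join = lcm (least common multiple).
Compute lcm iteratively: start with first element, then lcm(current, next).
Elements: [4, 10, 25, 40]
lcm(4,10) = 20
lcm(20,25) = 100
lcm(100,40) = 200
Final lcm = 200


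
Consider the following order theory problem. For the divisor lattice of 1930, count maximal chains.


A maximal chain goes from the minimum element to a maximal element via cover relations.
Counting all min-to-max paths in the cover graph.
Total maximal chains: 6


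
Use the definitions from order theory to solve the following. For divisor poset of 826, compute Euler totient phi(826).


phi(n) = n * prod_{p|n} (1 - 1/p).
Prime divisors of 826: [2, 7, 59]
phi(826) = 826 * (1 - 1/2) * (1 - 1/7) * (1 - 1/59)
phi(826) = 348


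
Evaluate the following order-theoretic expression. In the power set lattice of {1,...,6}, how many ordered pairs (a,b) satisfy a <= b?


The order relation is {(a,b) : a <= b}, reflexive so it includes (a,a).
Examples: ({},{}), ({},{1,2}), ({},{1,2,3}), ({},{1,2,3,4}), ({},{1,2,3,4,5}), ...
Total ordered pairs: 729


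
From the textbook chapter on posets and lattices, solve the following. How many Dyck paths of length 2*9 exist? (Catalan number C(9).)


C(n) = C(2n, n) / (n+1).
C(18, 9) = 48620
C(9) = 48620 / 10 = 4862


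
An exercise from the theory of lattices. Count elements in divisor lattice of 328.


Divisors of 328: [1, 2, 4, 8, 41, 82, 164, 328]
Count: 8


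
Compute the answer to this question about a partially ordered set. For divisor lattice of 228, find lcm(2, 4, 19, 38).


In a divisor lattice, join = lcm (least common multiple).
Compute lcm iteratively: start with first element, then lcm(current, next).
Elements: [2, 4, 19, 38]
lcm(2,4) = 4
lcm(4,19) = 76
lcm(76,38) = 76
Final lcm = 76


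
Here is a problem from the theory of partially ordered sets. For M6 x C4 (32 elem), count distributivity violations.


Distributive law: a ^ (b v c) = (a ^ b) v (a ^ c).
Check all 32^3 = 32768 ordered triples (a,b,c).
  e.g. a=(a1,0), b=(a2,0), c=(a3,0): lhs=(a1,0) != rhs=(0,0)
  e.g. a=(a1,0), b=(a2,0), c=(a3,1): lhs=(a1,0) != rhs=(0,0)
Total violating triples: 7680


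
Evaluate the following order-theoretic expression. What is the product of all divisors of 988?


Divisors of 988: [1, 2, 4, 13, 19, 26, 38, 52, 76, 247, 494, 988]
Product = n^(d(n)/2) = 988^(12/2)
Product = 930125749549993984


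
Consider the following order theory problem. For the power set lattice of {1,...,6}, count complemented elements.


An element a is complemented if some b has a meet b = bottom, a join b = top.
every subset A has complement S\A, so all elements are complemented.
Complemented elements: {}, {1}, {2}, {3}, {4}, {5}, ... (58 more)
Count: 64


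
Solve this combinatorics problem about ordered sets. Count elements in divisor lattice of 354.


Divisors of 354: [1, 2, 3, 6, 59, 118, 177, 354]
Count: 8


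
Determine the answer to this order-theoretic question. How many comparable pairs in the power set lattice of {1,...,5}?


A comparable pair {a,b} has a < b or b < a in the order.
Count unordered pairs where one element is strictly below the other.
Examples: {{},{1}}, {{},{2}}, {{},{3}}, {{},{4}}, ...
Total comparable pairs: 211


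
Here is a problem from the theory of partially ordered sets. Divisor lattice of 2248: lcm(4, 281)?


Join=lcm.
gcd(4,281)=1
lcm=1124


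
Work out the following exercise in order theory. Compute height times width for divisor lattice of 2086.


Height = length of longest chain minus 1; width = size of largest antichain.
A maximum chain: 1 | 149 | 1043 | 2086  (height 3).
A maximum antichain: {2, 7, 149}  (width 3).
Product = 3 * 3 = 9


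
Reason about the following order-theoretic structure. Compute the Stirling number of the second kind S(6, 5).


S(n,k) = k*S(n-1,k) + S(n-1,k-1).
S(5,5) = 1, S(5,4) = 10
S(6,5) = 5*1 + 10 = 5 + 10
S(6,5) = 15


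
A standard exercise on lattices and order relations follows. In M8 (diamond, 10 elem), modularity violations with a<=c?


Modular law: if a <= c then a v (b ^ c) = (a v b) ^ c.
Check all triples (a,b,c) with a <= c among 10 elements.
This lattice is modular (diamonds M_m and their chain-products are modular).
Total violating triples: 0


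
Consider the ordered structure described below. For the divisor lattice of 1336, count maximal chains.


A maximal chain goes from the minimum element to a maximal element via cover relations.
Counting all min-to-max paths in the cover graph.
Total maximal chains: 4


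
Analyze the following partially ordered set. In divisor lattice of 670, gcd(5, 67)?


Meet=gcd.
gcd(5,67)=1


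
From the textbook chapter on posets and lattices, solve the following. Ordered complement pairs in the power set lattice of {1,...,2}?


Complement pair (a,b): a meet b = bottom, a join b = top.
Here: A intersect B = {} and A union B = {1,...,2}.
Pairs found: ({},{1,2}), ({1},{2}), ({2},{1}), ({1,2},{})
Total ordered pairs: 4


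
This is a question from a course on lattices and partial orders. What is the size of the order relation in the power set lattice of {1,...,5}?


The order relation is {(a,b) : a <= b}, reflexive so it includes (a,a).
Examples: ({},{}), ({},{1,2}), ({},{1,2,3}), ({},{1,2,3,4}), ({},{1,2,3,4,5}), ...
Total ordered pairs: 243


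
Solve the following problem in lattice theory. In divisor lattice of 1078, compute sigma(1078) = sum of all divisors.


sigma(n) = sum of divisors.
Divisors of 1078: [1, 2, 7, 11, 14, 22, 49, 77, 98, 154, 539, 1078]
Sum = 2052


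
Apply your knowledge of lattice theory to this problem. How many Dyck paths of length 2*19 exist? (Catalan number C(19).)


C(n) = C(2n, n) / (n+1).
C(38, 19) = 35345263800
C(19) = 35345263800 / 20 = 1767263190


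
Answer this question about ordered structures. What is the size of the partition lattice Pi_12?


B(n) = number of set partitions of an n-element set.
B(n) satisfies the recurrence: B(n+1) = sum_k C(n,k)*B(k).
B(12) = 4213597


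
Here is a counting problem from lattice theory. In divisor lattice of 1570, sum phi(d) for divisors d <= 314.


Divisors of 1570 up to 314: [1, 2, 5, 10, 157, 314]
phi values: [1, 1, 4, 4, 156, 156]
Sum = 322


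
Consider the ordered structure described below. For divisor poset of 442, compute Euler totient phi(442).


phi(n) = n * prod_{p|n} (1 - 1/p).
Prime divisors of 442: [2, 13, 17]
phi(442) = 442 * (1 - 1/2) * (1 - 1/13) * (1 - 1/17)
phi(442) = 192


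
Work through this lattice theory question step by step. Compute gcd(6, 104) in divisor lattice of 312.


In a divisor lattice, meet = gcd (greatest common divisor).
By Euclidean algorithm or factoring: gcd(6,104) = 2


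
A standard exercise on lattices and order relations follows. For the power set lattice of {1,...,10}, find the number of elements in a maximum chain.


A chain is a totally ordered subset; we count the number of elements in a maximum chain.
Compute, for each element x, the size of the longest chain ending at x:
  {}: 1
  {1}: 2
  {2}: 2
  {3}: 2
  {4}: 2
  {5}: 2
  ...
A maximum chain: {} < {1} < {1,2} < {1,2,3} < {1,2,3,4} < {1,2,3,4,5} < {1,2,3,4,5,6} < {1,2,3,4,5,6,7} < {1,2,3,4,5,6,7,8} < {1,2,3,4,5,6,7,8,9} < {1,2,3,4,5,6,7,8,9,10}
Number of elements in the longest chain: 11


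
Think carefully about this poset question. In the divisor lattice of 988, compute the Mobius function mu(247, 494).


In a divisor lattice, mu(a,b) = mu(b/a) where mu is the classical Mobius function.
b/a = 494/247 = 2
Prime factorization of 2: primes [2]
2 is squarefree with 1 prime factor(s), so mu(2) = (-1)^1 = -1


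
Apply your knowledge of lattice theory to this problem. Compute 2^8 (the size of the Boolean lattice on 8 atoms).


Power set = 2^n.
2^8 = 256


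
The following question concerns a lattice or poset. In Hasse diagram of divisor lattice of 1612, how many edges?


A cover relation a -< b holds when a < b with no c strictly between.
Cover relations:
  1 -< 2
  1 -< 13
  1 -< 31
  2 -< 4
  2 -< 26
  2 -< 62
  4 -< 52
  4 -< 124
  ...12 more
Total: 20


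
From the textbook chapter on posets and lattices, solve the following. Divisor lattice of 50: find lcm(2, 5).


In a divisor lattice, join = lcm (least common multiple).
gcd(2,5) = 1
lcm(2,5) = 2*5/gcd = 10/1 = 10


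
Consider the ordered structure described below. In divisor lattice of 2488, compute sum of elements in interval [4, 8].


Interval [4,8] in divisors of 2488: [4, 8]
Sum = 12


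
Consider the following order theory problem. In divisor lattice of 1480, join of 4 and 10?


In a divisor lattice, join = lcm (least common multiple).
gcd(4,10) = 2
lcm(4,10) = 4*10/gcd = 40/2 = 20


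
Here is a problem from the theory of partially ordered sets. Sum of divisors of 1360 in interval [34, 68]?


Interval [34,68] in divisors of 1360: [34, 68]
Sum = 102


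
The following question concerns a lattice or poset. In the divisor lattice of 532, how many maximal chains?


A maximal chain goes from the minimum element to a maximal element via cover relations.
Counting all min-to-max paths in the cover graph.
Total maximal chains: 12


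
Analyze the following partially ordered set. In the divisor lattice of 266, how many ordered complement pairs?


Complement pair (a,b): a meet b = bottom, a join b = top.
Here: gcd(a,b)=1 and lcm(a,b)=266, i.e. a*b=266 with a,b coprime.
Pairs found: (1,266), (2,133), (7,38), (14,19), ... (4 more)
Total ordered pairs: 8


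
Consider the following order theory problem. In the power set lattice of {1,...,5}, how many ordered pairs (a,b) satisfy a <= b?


The order relation is {(a,b) : a <= b}, reflexive so it includes (a,a).
Examples: ({},{}), ({},{1,2}), ({},{1,2,3}), ({},{1,2,3,4}), ({},{1,2,3,4,5}), ...
Total ordered pairs: 243


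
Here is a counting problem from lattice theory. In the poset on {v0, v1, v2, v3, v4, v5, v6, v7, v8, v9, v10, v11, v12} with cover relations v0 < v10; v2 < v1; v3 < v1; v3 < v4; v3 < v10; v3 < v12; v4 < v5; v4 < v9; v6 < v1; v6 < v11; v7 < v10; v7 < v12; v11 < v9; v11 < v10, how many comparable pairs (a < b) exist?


A comparable pair {a,b} has a < b or b < a in the order.
Count unordered pairs where one element is strictly below the other.
Examples: {v0,v10}, {v1,v2}, {v1,v3}, {v1,v6}, ...
Total comparable pairs: 18


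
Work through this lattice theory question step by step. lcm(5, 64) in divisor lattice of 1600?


Join=lcm.
gcd(5,64)=1
lcm=320


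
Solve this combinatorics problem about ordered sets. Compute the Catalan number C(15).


C(n) = C(2n, n) / (n+1).
C(30, 15) = 155117520
C(15) = 155117520 / 16 = 9694845


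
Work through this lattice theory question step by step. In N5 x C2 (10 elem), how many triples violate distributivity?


Distributive law: a ^ (b v c) = (a ^ b) v (a ^ c).
Check all 10^3 = 1000 ordered triples (a,b,c).
  e.g. a=(b,0), b=(a,0), c=(c,0): lhs=(b,0) != rhs=(a,0)
  e.g. a=(b,0), b=(a,0), c=(c,1): lhs=(b,0) != rhs=(a,0)
Total violating triples: 16


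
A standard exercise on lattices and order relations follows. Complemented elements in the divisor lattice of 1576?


An element a is complemented if some b has a meet b = bottom, a join b = top.
a is complemented iff gcd(a, n/a)=1, i.e. a is a unitary divisor of 1576.
Complemented elements: 1, 8, 197, 1576
Count: 4


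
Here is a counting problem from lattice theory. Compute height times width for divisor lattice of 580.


Height = length of longest chain minus 1; width = size of largest antichain.
A maximum chain: 1 | 29 | 145 | 290 | 580  (height 4).
A maximum antichain: {4, 10, 58, 145}  (width 4).
Product = 4 * 4 = 16


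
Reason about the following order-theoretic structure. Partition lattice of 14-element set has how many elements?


B(n) = number of set partitions of an n-element set.
B(n) satisfies the recurrence: B(n+1) = sum_k C(n,k)*B(k).
B(14) = 190899322


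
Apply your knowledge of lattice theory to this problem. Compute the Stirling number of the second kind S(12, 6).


S(n,k) = k*S(n-1,k) + S(n-1,k-1).
S(11,6) = 179487, S(11,5) = 246730
S(12,6) = 6*179487 + 246730 = 1076922 + 246730
S(12,6) = 1323652


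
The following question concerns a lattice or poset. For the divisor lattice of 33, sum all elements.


sigma(n) = sum of divisors.
Divisors of 33: [1, 3, 11, 33]
Sum = 48


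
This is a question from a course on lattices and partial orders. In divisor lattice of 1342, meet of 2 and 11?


In a divisor lattice, meet = gcd (greatest common divisor).
By Euclidean algorithm or factoring: gcd(2,11) = 1


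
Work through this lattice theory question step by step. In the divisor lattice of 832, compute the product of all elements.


Divisors of 832: [1, 2, 4, 8, 13, 16, 26, 32, 52, 64, 104, 208, 416, 832]
Product = n^(d(n)/2) = 832^(14/2)
Product = 275970896268800032768


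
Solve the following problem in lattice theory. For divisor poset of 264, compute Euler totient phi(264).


phi(n) = n * prod_{p|n} (1 - 1/p).
Prime divisors of 264: [2, 3, 11]
phi(264) = 264 * (1 - 1/2) * (1 - 1/3) * (1 - 1/11)
phi(264) = 80


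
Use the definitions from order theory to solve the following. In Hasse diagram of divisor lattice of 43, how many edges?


A cover relation a -< b holds when a < b with no c strictly between.
Cover relations:
  1 -< 43
Total: 1


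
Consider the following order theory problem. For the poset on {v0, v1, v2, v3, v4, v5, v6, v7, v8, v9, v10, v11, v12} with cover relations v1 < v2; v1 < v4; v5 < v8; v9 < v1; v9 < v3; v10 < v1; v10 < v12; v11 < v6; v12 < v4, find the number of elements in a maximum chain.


A chain is a totally ordered subset; we count the number of elements in a maximum chain.
Compute, for each element x, the size of the longest chain ending at x:
  v0: 1
  v5: 1
  v7: 1
  v9: 1
  v10: 1
  v11: 1
  ...
A maximum chain: v9 < v1 < v2
Number of elements in the longest chain: 3


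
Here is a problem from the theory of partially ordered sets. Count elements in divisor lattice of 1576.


Divisors of 1576: [1, 2, 4, 8, 197, 394, 788, 1576]
Count: 8


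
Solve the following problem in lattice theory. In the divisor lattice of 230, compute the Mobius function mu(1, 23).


In a divisor lattice, mu(a,b) = mu(b/a) where mu is the classical Mobius function.
b/a = 23/1 = 23
Prime factorization of 23: primes [23]
23 is squarefree with 1 prime factor(s), so mu(23) = (-1)^1 = -1


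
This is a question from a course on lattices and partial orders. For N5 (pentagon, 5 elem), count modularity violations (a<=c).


Modular law: if a <= c then a v (b ^ c) = (a v b) ^ c.
Check all triples (a,b,c) with a <= c among 5 elements.
  e.g. a=a, b=c, c=b: lhs=a != rhs=b
Total violating triples: 1


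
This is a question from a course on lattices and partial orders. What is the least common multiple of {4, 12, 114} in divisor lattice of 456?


In a divisor lattice, join = lcm (least common multiple).
Compute lcm iteratively: start with first element, then lcm(current, next).
Elements: [4, 12, 114]
lcm(4,12) = 12
lcm(12,114) = 228
Final lcm = 228


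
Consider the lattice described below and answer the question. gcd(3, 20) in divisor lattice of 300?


Meet=gcd.
gcd(3,20)=1


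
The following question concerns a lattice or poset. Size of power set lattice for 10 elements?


Power set = 2^n.
2^10 = 1024


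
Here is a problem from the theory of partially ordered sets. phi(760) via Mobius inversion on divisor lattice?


phi(n) = n * prod_{p|n} (1 - 1/p).
Prime divisors of 760: [2, 5, 19]
phi(760) = 760 * (1 - 1/2) * (1 - 1/5) * (1 - 1/19)
phi(760) = 288


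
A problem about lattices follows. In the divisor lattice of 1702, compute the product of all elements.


Divisors of 1702: [1, 2, 23, 37, 46, 74, 851, 1702]
Product = n^(d(n)/2) = 1702^(8/2)
Product = 8391473414416


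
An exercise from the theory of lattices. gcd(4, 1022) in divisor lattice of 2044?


Meet=gcd.
gcd(4,1022)=2


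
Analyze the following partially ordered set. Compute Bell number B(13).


B(n) = number of set partitions of an n-element set.
B(n) satisfies the recurrence: B(n+1) = sum_k C(n,k)*B(k).
B(13) = 27644437


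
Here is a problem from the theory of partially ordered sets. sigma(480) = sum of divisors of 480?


sigma(n) = sum of divisors.
Divisors of 480: [1, 2, 3, 4, 5, 6, 8, 10, 12, 15, 16, 20, 24, 30, 32, 40, 48, 60, 80, 96, 120, 160, 240, 480]
Sum = 1512


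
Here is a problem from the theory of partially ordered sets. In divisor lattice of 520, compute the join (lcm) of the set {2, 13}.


In a divisor lattice, join = lcm (least common multiple).
Compute lcm iteratively: start with first element, then lcm(current, next).
Elements: [2, 13]
lcm(2,13) = 26
Final lcm = 26


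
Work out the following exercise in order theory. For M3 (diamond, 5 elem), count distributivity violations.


Distributive law: a ^ (b v c) = (a ^ b) v (a ^ c).
Check all 5^3 = 125 ordered triples (a,b,c).
  e.g. a=a1, b=a2, c=a3: lhs=a1 != rhs=0
  e.g. a=a1, b=a3, c=a2: lhs=a1 != rhs=0
Total violating triples: 6


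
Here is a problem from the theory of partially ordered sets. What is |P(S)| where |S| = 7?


Power set = 2^n.
2^7 = 128


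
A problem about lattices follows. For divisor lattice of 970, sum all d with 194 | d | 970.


Interval [194,970] in divisors of 970: [194, 970]
Sum = 1164


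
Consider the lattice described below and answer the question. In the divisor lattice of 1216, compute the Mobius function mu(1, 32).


In a divisor lattice, mu(a,b) = mu(b/a) where mu is the classical Mobius function.
b/a = 32/1 = 32
Prime factorization of 32: primes [2]
32 is not squarefree, so mu(32) = 0


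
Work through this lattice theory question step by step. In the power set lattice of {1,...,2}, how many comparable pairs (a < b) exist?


A comparable pair {a,b} has a < b or b < a in the order.
Count unordered pairs where one element is strictly below the other.
Examples: {{},{1}}, {{},{2}}, {{},{1,2}}, {{1},{1,2}}, ...
Total comparable pairs: 5


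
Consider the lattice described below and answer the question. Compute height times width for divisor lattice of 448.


Height = length of longest chain minus 1; width = size of largest antichain.
A maximum chain: 1 | 7 | 14 | 28 | 56 | 112 | 224 | 448  (height 7).
A maximum antichain: {2, 7}  (width 2).
Product = 7 * 2 = 14


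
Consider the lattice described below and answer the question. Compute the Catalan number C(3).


C(n) = C(2n, n) / (n+1).
C(6, 3) = 20
C(3) = 20 / 4 = 5


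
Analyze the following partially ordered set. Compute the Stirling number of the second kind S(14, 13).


S(n,k) = k*S(n-1,k) + S(n-1,k-1).
S(13,13) = 1, S(13,12) = 78
S(14,13) = 13*1 + 78 = 13 + 78
S(14,13) = 91


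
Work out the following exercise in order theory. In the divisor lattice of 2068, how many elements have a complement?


An element a is complemented if some b has a meet b = bottom, a join b = top.
a is complemented iff gcd(a, n/a)=1, i.e. a is a unitary divisor of 2068.
Complemented elements: 1, 4, 11, 44, 47, 188, ... (2 more)
Count: 8


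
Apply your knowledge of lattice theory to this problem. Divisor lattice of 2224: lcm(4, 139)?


Join=lcm.
gcd(4,139)=1
lcm=556


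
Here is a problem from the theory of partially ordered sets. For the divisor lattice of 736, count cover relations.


A cover relation a -< b holds when a < b with no c strictly between.
Cover relations:
  1 -< 2
  1 -< 23
  2 -< 4
  2 -< 46
  4 -< 8
  4 -< 92
  8 -< 16
  8 -< 184
  ...8 more
Total: 16


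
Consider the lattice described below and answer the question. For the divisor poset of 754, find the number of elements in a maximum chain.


A chain is a totally ordered subset; we count the number of elements in a maximum chain.
Compute, for each element x, the size of the longest chain ending at x:
  1: 1
  2: 2
  13: 2
  29: 2
  26: 3
  58: 3
  ...
A maximum chain: 1 < 2 < 26 < 754
Number of elements in the longest chain: 4


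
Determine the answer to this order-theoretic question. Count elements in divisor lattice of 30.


Divisors of 30: [1, 2, 3, 5, 6, 10, 15, 30]
Count: 8


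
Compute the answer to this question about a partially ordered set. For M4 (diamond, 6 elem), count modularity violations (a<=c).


Modular law: if a <= c then a v (b ^ c) = (a v b) ^ c.
Check all triples (a,b,c) with a <= c among 6 elements.
This lattice is modular (diamonds M_m and their chain-products are modular).
Total violating triples: 0


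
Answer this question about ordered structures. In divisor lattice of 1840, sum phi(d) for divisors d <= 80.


Divisors of 1840 up to 80: [1, 2, 4, 5, 8, 10, 16, 20, 23, 40, 46, 80]
phi values: [1, 1, 2, 4, 4, 4, 8, 8, 22, 16, 22, 32]
Sum = 124


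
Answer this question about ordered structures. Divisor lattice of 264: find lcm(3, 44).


In a divisor lattice, join = lcm (least common multiple).
gcd(3,44) = 1
lcm(3,44) = 3*44/gcd = 132/1 = 132


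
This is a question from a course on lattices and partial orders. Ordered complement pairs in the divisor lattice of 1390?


Complement pair (a,b): a meet b = bottom, a join b = top.
Here: gcd(a,b)=1 and lcm(a,b)=1390, i.e. a*b=1390 with a,b coprime.
Pairs found: (1,1390), (2,695), (5,278), (10,139), ... (4 more)
Total ordered pairs: 8


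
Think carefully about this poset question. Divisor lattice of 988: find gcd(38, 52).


In a divisor lattice, meet = gcd (greatest common divisor).
By Euclidean algorithm or factoring: gcd(38,52) = 2


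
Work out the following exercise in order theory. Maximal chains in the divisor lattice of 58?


A maximal chain goes from the minimum element to a maximal element via cover relations.
Counting all min-to-max paths in the cover graph.
Total maximal chains: 2


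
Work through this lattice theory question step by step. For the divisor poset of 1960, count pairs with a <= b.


The order relation is {(a,b) : a <= b}, reflexive so it includes (a,a).
Examples: (1,1), (1,10), (1,14), (1,140), (1,196), ...
Total ordered pairs: 180


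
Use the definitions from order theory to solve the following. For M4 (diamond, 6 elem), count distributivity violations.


Distributive law: a ^ (b v c) = (a ^ b) v (a ^ c).
Check all 6^3 = 216 ordered triples (a,b,c).
  e.g. a=a1, b=a2, c=a3: lhs=a1 != rhs=0
  e.g. a=a1, b=a2, c=a4: lhs=a1 != rhs=0
Total violating triples: 24


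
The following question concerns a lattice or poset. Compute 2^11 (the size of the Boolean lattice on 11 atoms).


Power set = 2^n.
2^11 = 2048


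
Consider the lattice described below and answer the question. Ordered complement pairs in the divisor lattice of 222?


Complement pair (a,b): a meet b = bottom, a join b = top.
Here: gcd(a,b)=1 and lcm(a,b)=222, i.e. a*b=222 with a,b coprime.
Pairs found: (1,222), (2,111), (3,74), (6,37), ... (4 more)
Total ordered pairs: 8


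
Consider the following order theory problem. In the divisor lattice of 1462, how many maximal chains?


A maximal chain goes from the minimum element to a maximal element via cover relations.
Counting all min-to-max paths in the cover graph.
Total maximal chains: 6


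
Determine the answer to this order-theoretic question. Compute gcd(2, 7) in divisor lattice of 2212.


In a divisor lattice, meet = gcd (greatest common divisor).
By Euclidean algorithm or factoring: gcd(2,7) = 1


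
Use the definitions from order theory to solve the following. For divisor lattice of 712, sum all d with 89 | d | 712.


Interval [89,712] in divisors of 712: [89, 178, 356, 712]
Sum = 1335


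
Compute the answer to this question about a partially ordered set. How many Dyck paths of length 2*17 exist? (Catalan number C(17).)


C(n) = C(2n, n) / (n+1).
C(34, 17) = 2333606220
C(17) = 2333606220 / 18 = 129644790


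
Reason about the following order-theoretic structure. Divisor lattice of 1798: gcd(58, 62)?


Meet=gcd.
gcd(58,62)=2


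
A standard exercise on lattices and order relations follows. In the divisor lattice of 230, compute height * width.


Height = length of longest chain minus 1; width = size of largest antichain.
A maximum chain: 1 | 23 | 115 | 230  (height 3).
A maximum antichain: {2, 5, 23}  (width 3).
Product = 3 * 3 = 9


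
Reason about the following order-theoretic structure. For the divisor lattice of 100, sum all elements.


sigma(n) = sum of divisors.
Divisors of 100: [1, 2, 4, 5, 10, 20, 25, 50, 100]
Sum = 217


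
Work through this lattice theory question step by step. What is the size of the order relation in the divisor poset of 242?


The order relation is {(a,b) : a <= b}, reflexive so it includes (a,a).
Examples: (1,1), (1,11), (1,121), (1,2), (1,22), ...
Total ordered pairs: 18


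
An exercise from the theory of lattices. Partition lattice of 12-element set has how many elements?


B(n) = number of set partitions of an n-element set.
B(n) satisfies the recurrence: B(n+1) = sum_k C(n,k)*B(k).
B(12) = 4213597


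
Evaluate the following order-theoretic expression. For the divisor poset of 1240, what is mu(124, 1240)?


In a divisor lattice, mu(a,b) = mu(b/a) where mu is the classical Mobius function.
b/a = 1240/124 = 10
Prime factorization of 10: primes [2, 5]
10 is squarefree with 2 prime factor(s), so mu(10) = (-1)^2 = 1


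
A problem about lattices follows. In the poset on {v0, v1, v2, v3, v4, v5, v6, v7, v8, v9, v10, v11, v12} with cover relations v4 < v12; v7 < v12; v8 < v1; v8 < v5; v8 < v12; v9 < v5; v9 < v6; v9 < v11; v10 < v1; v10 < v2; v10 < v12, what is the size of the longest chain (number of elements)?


A chain is a totally ordered subset; we count the number of elements in a maximum chain.
Compute, for each element x, the size of the longest chain ending at x:
  v0: 1
  v3: 1
  v4: 1
  v7: 1
  v8: 1
  v9: 1
  ...
A maximum chain: v8 < v1
Number of elements in the longest chain: 2


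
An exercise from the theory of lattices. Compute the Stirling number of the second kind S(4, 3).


S(n,k) = k*S(n-1,k) + S(n-1,k-1).
S(3,3) = 1, S(3,2) = 3
S(4,3) = 3*1 + 3 = 3 + 3
S(4,3) = 6


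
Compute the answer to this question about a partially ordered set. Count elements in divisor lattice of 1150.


Divisors of 1150: [1, 2, 5, 10, 23, 25, 46, 50, 115, 230, 575, 1150]
Count: 12


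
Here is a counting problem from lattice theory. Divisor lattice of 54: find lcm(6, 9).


In a divisor lattice, join = lcm (least common multiple).
gcd(6,9) = 3
lcm(6,9) = 6*9/gcd = 54/3 = 18


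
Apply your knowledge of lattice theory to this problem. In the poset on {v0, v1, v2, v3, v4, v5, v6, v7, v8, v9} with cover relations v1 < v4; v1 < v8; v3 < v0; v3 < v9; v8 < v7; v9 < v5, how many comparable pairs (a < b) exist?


A comparable pair {a,b} has a < b or b < a in the order.
Count unordered pairs where one element is strictly below the other.
Examples: {v0,v3}, {v1,v4}, {v1,v7}, {v1,v8}, ...
Total comparable pairs: 8


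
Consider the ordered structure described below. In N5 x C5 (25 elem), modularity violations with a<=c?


Modular law: if a <= c then a v (b ^ c) = (a v b) ^ c.
Check all triples (a,b,c) with a <= c among 25 elements.
  e.g. a=(a,0), b=(c,0), c=(b,0): lhs=(a,0) != rhs=(b,0)
  e.g. a=(a,0), b=(c,1), c=(b,0): lhs=(a,0) != rhs=(b,0)
Total violating triples: 75


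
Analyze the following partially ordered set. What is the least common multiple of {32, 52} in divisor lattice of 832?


In a divisor lattice, join = lcm (least common multiple).
Compute lcm iteratively: start with first element, then lcm(current, next).
Elements: [32, 52]
lcm(32,52) = 416
Final lcm = 416


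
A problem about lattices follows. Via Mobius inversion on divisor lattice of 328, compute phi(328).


phi(n) = n * prod_{p|n} (1 - 1/p).
Prime divisors of 328: [2, 41]
phi(328) = 328 * (1 - 1/2) * (1 - 1/41)
phi(328) = 160


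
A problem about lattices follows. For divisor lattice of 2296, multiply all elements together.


Divisors of 2296: [1, 2, 4, 7, 8, 14, 28, 41, 56, 82, 164, 287, 328, 574, 1148, 2296]
Product = n^(d(n)/2) = 2296^(16/2)
Product = 772280501280116853950119936


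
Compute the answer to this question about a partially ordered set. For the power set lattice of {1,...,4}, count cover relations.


A cover relation a -< b holds when a < b with no c strictly between.
Cover relations:
  {} -< {1}
  {} -< {2}
  {} -< {3}
  {} -< {4}
  {1} -< {1,2}
  {1} -< {1,3}
  {1} -< {1,4}
  {2} -< {1,2}
  ...24 more
Total: 32


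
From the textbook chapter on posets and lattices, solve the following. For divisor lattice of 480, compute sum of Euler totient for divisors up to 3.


Divisors of 480 up to 3: [1, 2, 3]
phi values: [1, 1, 2]
Sum = 4


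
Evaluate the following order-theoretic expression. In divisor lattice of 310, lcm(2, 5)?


Join=lcm.
gcd(2,5)=1
lcm=10


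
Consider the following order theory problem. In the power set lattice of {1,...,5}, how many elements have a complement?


An element a is complemented if some b has a meet b = bottom, a join b = top.
every subset A has complement S\A, so all elements are complemented.
Complemented elements: {}, {1}, {2}, {3}, {4}, {5}, ... (26 more)
Count: 32


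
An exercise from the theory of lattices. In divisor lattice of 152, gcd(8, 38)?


Meet=gcd.
gcd(8,38)=2


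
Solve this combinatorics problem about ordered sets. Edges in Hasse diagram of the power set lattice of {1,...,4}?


A cover relation a -< b holds when a < b with no c strictly between.
Cover relations:
  {} -< {1}
  {} -< {2}
  {} -< {3}
  {} -< {4}
  {1} -< {1,2}
  {1} -< {1,3}
  {1} -< {1,4}
  {2} -< {1,2}
  ...24 more
Total: 32


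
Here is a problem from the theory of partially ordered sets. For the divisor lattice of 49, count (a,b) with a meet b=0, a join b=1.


Complement pair (a,b): a meet b = bottom, a join b = top.
Here: gcd(a,b)=1 and lcm(a,b)=49, i.e. a*b=49 with a,b coprime.
Pairs found: (1,49), (49,1)
Total ordered pairs: 2


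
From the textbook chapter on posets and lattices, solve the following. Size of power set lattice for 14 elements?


Power set = 2^n.
2^14 = 16384


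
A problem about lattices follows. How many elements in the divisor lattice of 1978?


Divisors of 1978: [1, 2, 23, 43, 46, 86, 989, 1978]
Count: 8


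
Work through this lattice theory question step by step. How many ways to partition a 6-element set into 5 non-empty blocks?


S(n,k) = k*S(n-1,k) + S(n-1,k-1).
S(5,5) = 1, S(5,4) = 10
S(6,5) = 5*1 + 10 = 5 + 10
S(6,5) = 15


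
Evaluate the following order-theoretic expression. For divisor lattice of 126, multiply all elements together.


Divisors of 126: [1, 2, 3, 6, 7, 9, 14, 18, 21, 42, 63, 126]
Product = n^(d(n)/2) = 126^(12/2)
Product = 4001504141376


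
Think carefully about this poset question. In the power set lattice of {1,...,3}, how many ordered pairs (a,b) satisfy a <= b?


The order relation is {(a,b) : a <= b}, reflexive so it includes (a,a).
Examples: ({},{}), ({},{1,2}), ({},{1,2,3}), ({},{1,3}), ({},{1}), ...
Total ordered pairs: 27


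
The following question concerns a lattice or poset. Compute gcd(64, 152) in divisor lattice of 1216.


In a divisor lattice, meet = gcd (greatest common divisor).
By Euclidean algorithm or factoring: gcd(64,152) = 8


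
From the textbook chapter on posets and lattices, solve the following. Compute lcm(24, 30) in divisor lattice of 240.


In a divisor lattice, join = lcm (least common multiple).
gcd(24,30) = 6
lcm(24,30) = 24*30/gcd = 720/6 = 120


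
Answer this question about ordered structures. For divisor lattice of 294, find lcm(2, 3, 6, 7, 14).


In a divisor lattice, join = lcm (least common multiple).
Compute lcm iteratively: start with first element, then lcm(current, next).
Elements: [2, 3, 6, 7, 14]
lcm(2,3) = 6
lcm(6,6) = 6
lcm(6,7) = 42
lcm(42,14) = 42
Final lcm = 42


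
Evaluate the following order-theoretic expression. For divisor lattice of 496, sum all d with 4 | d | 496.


Interval [4,496] in divisors of 496: [4, 8, 16, 124, 248, 496]
Sum = 896


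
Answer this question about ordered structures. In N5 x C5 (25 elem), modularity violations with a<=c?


Modular law: if a <= c then a v (b ^ c) = (a v b) ^ c.
Check all triples (a,b,c) with a <= c among 25 elements.
  e.g. a=(a,0), b=(c,0), c=(b,0): lhs=(a,0) != rhs=(b,0)
  e.g. a=(a,0), b=(c,1), c=(b,0): lhs=(a,0) != rhs=(b,0)
Total violating triples: 75


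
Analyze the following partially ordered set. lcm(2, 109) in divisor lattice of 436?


Join=lcm.
gcd(2,109)=1
lcm=218


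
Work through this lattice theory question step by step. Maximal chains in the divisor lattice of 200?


A maximal chain goes from the minimum element to a maximal element via cover relations.
Counting all min-to-max paths in the cover graph.
Total maximal chains: 10


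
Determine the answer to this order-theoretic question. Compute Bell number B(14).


B(n) = number of set partitions of an n-element set.
B(n) satisfies the recurrence: B(n+1) = sum_k C(n,k)*B(k).
B(14) = 190899322
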